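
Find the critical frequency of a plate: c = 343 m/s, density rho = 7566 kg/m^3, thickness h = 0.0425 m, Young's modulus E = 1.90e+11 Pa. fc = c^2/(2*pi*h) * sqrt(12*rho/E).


12*rho/E = 12*7566/1.90e+11 = 4.77853e-07
sqrt(12*rho/E) = sqrt(4.77853e-07) = 0.000691269
c^2/(2*pi*h) = 343^2/(2*pi*0.0425) = 440575
fc = 440575 * 0.000691269 = 304.56 Hz


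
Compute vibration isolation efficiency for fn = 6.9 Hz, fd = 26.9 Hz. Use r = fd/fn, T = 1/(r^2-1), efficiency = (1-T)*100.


r = 26.9 / 6.9 = 3.89855
r^2 - 1 = 3.89855^2 - 1 = 14.1987
T = 1/14.1987 = 0.070429
Efficiency = (1 - 0.070429)*100 = 92.957 %


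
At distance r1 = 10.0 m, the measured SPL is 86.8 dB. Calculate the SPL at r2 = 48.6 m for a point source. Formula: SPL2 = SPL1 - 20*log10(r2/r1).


r2/r1 = 48.6/10.0 = 4.86
Correction = 20*log10(4.86) = 13.7327 dB
SPL2 = 86.8 - 13.7327 = 73.067 dB


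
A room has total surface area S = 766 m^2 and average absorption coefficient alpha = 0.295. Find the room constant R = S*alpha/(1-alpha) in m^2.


R = 766 * 0.295 / (1 - 0.295) = 320.52 m^2


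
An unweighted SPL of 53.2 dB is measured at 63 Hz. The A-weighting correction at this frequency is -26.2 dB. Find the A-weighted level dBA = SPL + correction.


A-weighting table: 63 Hz -> -26.2 dB correction
SPL_A = SPL + correction = 53.2 + (-26.2) = 27 dBA


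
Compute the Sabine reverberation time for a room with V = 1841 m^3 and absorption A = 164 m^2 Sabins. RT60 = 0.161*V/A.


RT60 = 0.161 * 1841 / 164 = 1.8073 s


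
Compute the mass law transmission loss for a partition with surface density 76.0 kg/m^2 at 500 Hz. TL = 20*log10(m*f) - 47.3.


m * f = 76.0 * 500 = 38000
20*log10(38000) = 91.5957 dB
TL = 91.5957 - 47.3 = 44.296 dB


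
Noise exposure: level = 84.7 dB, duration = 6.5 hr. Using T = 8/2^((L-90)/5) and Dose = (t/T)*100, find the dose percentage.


T_allowed = 8 / 2^((84.7 - 90)/5) = 16.6795 hr
Dose = 6.5 / 16.6795 * 100 = 38.97 %


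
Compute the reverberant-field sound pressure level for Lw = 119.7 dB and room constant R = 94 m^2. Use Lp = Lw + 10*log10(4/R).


4/R = 4/94 = 0.0425532
Lp = 119.7 + 10*log10(0.0425532) = 105.99 dB


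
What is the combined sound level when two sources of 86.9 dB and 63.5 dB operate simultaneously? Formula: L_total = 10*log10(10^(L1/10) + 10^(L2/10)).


10^(86.9/10) = 4.89779e+08
10^(63.5/10) = 2.23872e+06
Sum = 4.89779e+08 + 2.23872e+06 = 4.92018e+08
L_total = 10*log10(4.92018e+08) = 86.92 dB


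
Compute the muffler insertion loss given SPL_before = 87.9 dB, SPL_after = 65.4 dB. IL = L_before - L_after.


Insertion loss = SPL without muffler - SPL with muffler
IL = 87.9 - 65.4 = 22.5 dB


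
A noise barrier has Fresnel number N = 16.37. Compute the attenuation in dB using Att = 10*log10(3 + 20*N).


3 + 20*N = 3 + 20*16.37 = 330.4
Att = 10*log10(330.4) = 25.19 dB


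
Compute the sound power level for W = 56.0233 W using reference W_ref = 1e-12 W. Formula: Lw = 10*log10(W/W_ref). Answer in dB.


W / W_ref = 56.0233 / 1e-12 = 5.60233e+13
Lw = 10 * log10(5.60233e+13) = 137.48 dB


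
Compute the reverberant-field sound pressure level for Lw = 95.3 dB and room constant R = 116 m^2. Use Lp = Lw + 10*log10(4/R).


4/R = 4/116 = 0.0344828
Lp = 95.3 + 10*log10(0.0344828) = 80.676 dB


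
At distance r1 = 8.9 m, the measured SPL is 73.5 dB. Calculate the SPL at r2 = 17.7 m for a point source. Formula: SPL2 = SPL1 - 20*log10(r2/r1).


r2/r1 = 17.7/8.9 = 1.98876
Correction = 20*log10(1.98876) = 5.97165 dB
SPL2 = 73.5 - 5.97165 = 67.528 dB


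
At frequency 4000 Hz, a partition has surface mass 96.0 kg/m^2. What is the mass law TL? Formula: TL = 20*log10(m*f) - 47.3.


m * f = 96.0 * 4000 = 384000
20*log10(384000) = 111.687 dB
TL = 111.687 - 47.3 = 64.387 dB


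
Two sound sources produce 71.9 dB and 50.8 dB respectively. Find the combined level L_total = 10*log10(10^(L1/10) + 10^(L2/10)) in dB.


10^(71.9/10) = 1.54882e+07
10^(50.8/10) = 120226
Sum = 1.54882e+07 + 120226 = 1.56084e+07
L_total = 10*log10(1.56084e+07) = 71.934 dB


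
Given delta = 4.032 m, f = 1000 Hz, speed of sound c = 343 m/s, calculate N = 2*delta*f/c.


N = 2*delta*f/c = 2*delta/lambda, where lambda = c/f
lambda = 343 / 1000 = 0.343 m
N = 2 * 4.032 / 0.343 = 23.51


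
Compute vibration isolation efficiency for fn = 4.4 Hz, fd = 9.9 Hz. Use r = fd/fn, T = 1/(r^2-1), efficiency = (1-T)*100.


r = 9.9 / 4.4 = 2.25
r^2 - 1 = 2.25^2 - 1 = 4.0625
T = 1/4.0625 = 0.246154
Efficiency = (1 - 0.246154)*100 = 75.385 %


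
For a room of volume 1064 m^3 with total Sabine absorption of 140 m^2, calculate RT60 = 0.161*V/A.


RT60 = 0.161 * 1064 / 140 = 1.2236 s


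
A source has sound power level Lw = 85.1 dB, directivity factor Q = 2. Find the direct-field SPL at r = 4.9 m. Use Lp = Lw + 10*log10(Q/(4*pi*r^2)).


4*pi*r^2 = 4*pi*4.9^2 = 301.719 m^2
Q / (4*pi*r^2) = 2 / 301.719 = 0.00662868
Lp = 85.1 + 10*log10(0.00662868) = 63.314 dB


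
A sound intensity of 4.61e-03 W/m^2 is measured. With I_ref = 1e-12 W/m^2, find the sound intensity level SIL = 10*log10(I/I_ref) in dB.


I / I_ref = 4.61e-03 / 1e-12 = 4.61e+09
SIL = 10 * log10(4.61e+09) = 96.637 dB


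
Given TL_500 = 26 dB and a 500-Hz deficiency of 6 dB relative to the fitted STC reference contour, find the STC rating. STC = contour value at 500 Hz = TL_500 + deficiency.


By ASTM E413, STC = value of the fitted reference contour at 500 Hz.
Contour value at 500 Hz = TL_500 + deficiency = 26 + 6 = 32
STC = 32


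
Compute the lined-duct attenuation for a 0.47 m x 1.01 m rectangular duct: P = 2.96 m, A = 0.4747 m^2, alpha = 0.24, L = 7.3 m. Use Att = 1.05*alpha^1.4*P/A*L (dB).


alpha^1.4 = 0.24^1.4 = 0.135611
Attenuation rate = 1.05 * alpha^1.4 * P / A
= 1.05 * 0.135611 * 2.96 / 0.4747 = 0.887885 dB/m
Total Att = 0.887885 * 7.3 = 6.4816 dB


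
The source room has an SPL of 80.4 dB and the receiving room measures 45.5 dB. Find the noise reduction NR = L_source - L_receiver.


NR = L_source - L_receiver (difference between source and receiving room levels)
NR = 80.4 - 45.5 = 34.9 dB


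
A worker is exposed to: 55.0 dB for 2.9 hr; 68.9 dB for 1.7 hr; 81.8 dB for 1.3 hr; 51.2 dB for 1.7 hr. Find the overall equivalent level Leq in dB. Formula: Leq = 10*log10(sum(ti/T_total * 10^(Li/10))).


T_total = 2.9 + 1.7 + 1.3 + 1.7 = 7.6 hr
(2.9/7.6) * 10^(55.0/10) = 120666
(1.7/7.6) * 10^(68.9/10) = 1.73634e+06
(1.3/7.6) * 10^(81.8/10) = 2.58899e+07
(1.7/7.6) * 10^(51.2/10) = 29487.3
Sum = 120666 + 1.73634e+06 + 2.58899e+07 + 29487.3 = 2.77764e+07
Leq = 10*log10(2.77764e+07) = 74.437 dB


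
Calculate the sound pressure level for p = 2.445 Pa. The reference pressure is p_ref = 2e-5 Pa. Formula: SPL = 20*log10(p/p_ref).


p / p_ref = 2.445 / 2e-5 = 122250
SPL = 20 * log10(122250) = 101.74 dB


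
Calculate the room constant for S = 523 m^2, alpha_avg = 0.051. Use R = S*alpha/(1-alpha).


R = 523 * 0.051 / (1 - 0.051) = 28.106 m^2


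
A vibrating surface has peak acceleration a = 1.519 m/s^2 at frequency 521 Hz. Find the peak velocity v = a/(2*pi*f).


omega = 2*pi*f = 2*pi*521 = 3273.54 rad/s
v = a / omega = 1.519 / 3273.54 = 0.00046402 m/s


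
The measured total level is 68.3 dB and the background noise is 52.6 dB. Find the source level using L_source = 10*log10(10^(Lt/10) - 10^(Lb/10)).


10^(68.3/10) = 6.76083e+06
10^(52.6/10) = 181970
Difference = 6.76083e+06 - 181970 = 6.57886e+06
L_source = 10*log10(6.57886e+06) = 68.182 dB


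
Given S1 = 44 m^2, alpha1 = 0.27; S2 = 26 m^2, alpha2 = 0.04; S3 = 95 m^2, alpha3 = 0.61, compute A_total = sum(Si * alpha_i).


44 * 0.27 = 11.88
26 * 0.04 = 1.04
95 * 0.61 = 57.95
A_total = 11.88 + 1.04 + 57.95 = 70.87 m^2


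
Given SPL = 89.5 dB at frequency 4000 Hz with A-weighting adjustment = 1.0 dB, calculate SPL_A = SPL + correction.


A-weighting table: 4000 Hz -> 1.0 dB correction
SPL_A = SPL + correction = 89.5 + (1.0) = 90.5 dBA


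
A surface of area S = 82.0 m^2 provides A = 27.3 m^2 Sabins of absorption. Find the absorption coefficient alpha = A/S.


Absorption coefficient = absorbed power / incident power
alpha = A / S = 27.3 / 82.0 = 0.33293


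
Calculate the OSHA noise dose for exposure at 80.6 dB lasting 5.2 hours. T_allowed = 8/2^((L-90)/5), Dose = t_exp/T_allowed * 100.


T_allowed = 8 / 2^((80.6 - 90)/5) = 29.446 hr
Dose = 5.2 / 29.446 * 100 = 17.659 %


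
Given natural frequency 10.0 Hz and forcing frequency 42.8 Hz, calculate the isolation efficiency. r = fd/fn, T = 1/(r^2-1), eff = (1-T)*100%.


r = 42.8 / 10.0 = 4.28
r^2 - 1 = 4.28^2 - 1 = 17.3184
T = 1/17.3184 = 0.0577421
Efficiency = (1 - 0.0577421)*100 = 94.226 %


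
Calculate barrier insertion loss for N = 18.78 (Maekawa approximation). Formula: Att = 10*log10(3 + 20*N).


3 + 20*N = 3 + 20*18.78 = 378.6
Att = 10*log10(378.6) = 25.782 dB


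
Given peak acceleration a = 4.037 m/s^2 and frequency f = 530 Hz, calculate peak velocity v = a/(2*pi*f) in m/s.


omega = 2*pi*f = 2*pi*530 = 3330.09 rad/s
v = a / omega = 4.037 / 3330.09 = 0.0012123 m/s


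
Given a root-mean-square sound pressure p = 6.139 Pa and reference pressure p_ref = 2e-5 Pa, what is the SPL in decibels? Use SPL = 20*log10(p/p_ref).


p / p_ref = 6.139 / 2e-5 = 306950
SPL = 20 * log10(306950) = 109.74 dB


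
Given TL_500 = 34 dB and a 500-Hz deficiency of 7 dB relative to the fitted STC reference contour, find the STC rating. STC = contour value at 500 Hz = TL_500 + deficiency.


By ASTM E413, STC = value of the fitted reference contour at 500 Hz.
Contour value at 500 Hz = TL_500 + deficiency = 34 + 7 = 41
STC = 41


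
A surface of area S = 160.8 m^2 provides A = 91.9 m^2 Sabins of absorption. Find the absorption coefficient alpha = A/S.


Absorption coefficient = absorbed power / incident power
alpha = A / S = 91.9 / 160.8 = 0.57152


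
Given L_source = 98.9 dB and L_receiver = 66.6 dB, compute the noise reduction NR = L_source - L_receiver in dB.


NR = L_source - L_receiver (difference between source and receiving room levels)
NR = 98.9 - 66.6 = 32.3 dB


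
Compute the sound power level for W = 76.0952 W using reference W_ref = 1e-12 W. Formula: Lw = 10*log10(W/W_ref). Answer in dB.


W / W_ref = 76.0952 / 1e-12 = 7.60952e+13
Lw = 10 * log10(7.60952e+13) = 138.81 dB


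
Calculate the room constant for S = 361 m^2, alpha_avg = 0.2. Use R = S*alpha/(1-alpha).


R = 361 * 0.2 / (1 - 0.2) = 90.25 m^2


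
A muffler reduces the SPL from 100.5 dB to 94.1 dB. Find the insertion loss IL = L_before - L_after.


Insertion loss = SPL without muffler - SPL with muffler
IL = 100.5 - 94.1 = 6.4 dB


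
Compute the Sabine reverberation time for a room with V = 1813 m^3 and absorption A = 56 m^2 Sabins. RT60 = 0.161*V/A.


RT60 = 0.161 * 1813 / 56 = 5.2124 s


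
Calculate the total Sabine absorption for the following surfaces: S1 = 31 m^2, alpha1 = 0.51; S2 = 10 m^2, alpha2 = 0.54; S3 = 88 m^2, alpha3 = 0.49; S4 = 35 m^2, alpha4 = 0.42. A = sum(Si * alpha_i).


31 * 0.51 = 15.81
10 * 0.54 = 5.4
88 * 0.49 = 43.12
35 * 0.42 = 14.7
A_total = 15.81 + 5.4 + 43.12 + 14.7 = 79.03 m^2


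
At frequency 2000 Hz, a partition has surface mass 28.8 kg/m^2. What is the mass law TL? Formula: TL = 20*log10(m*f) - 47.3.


m * f = 28.8 * 2000 = 57600
20*log10(57600) = 95.2084 dB
TL = 95.2084 - 47.3 = 47.908 dB


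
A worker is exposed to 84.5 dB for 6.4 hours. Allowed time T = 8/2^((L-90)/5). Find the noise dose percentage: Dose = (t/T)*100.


T_allowed = 8 / 2^((84.5 - 90)/5) = 17.1484 hr
Dose = 6.4 / 17.1484 * 100 = 37.321 %


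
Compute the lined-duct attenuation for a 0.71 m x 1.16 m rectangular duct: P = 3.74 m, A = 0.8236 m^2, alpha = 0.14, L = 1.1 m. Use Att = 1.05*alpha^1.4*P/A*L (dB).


alpha^1.4 = 0.14^1.4 = 0.0637645
Attenuation rate = 1.05 * alpha^1.4 * P / A
= 1.05 * 0.0637645 * 3.74 / 0.8236 = 0.304035 dB/m
Total Att = 0.304035 * 1.1 = 0.33444 dB


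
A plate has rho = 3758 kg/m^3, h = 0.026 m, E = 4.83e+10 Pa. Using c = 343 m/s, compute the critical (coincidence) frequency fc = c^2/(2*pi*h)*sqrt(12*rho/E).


12*rho/E = 12*3758/4.83e+10 = 9.33665e-07
sqrt(12*rho/E) = sqrt(9.33665e-07) = 0.000966263
c^2/(2*pi*h) = 343^2/(2*pi*0.026) = 720170
fc = 720170 * 0.000966263 = 695.87 Hz


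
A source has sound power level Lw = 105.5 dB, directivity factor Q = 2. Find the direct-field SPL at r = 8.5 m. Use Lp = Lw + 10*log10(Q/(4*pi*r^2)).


4*pi*r^2 = 4*pi*8.5^2 = 907.92 m^2
Q / (4*pi*r^2) = 2 / 907.92 = 0.00220284
Lp = 105.5 + 10*log10(0.00220284) = 78.93 dB


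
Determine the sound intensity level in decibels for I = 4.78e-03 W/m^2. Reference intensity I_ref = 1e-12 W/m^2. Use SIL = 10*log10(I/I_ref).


I / I_ref = 4.78e-03 / 1e-12 = 4.78e+09
SIL = 10 * log10(4.78e+09) = 96.794 dB


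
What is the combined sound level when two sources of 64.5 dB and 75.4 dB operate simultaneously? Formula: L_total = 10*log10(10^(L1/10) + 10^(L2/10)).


10^(64.5/10) = 2.81838e+06
10^(75.4/10) = 3.46737e+07
Sum = 2.81838e+06 + 3.46737e+07 = 3.74921e+07
L_total = 10*log10(3.74921e+07) = 75.739 dB


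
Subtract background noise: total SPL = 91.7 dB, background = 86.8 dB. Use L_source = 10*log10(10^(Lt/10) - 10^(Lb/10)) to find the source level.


10^(91.7/10) = 1.47911e+09
10^(86.8/10) = 4.7863e+08
Difference = 1.47911e+09 - 4.7863e+08 = 1.00048e+09
L_source = 10*log10(1.00048e+09) = 90.002 dB


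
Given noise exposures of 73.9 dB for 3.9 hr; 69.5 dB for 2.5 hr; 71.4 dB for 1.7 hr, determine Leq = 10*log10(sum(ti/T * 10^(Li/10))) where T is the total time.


T_total = 3.9 + 2.5 + 1.7 = 8.1 hr
(3.9/8.1) * 10^(73.9/10) = 1.1819e+07
(2.5/8.1) * 10^(69.5/10) = 2.75077e+06
(1.7/8.1) * 10^(71.4/10) = 2.8971e+06
Sum = 1.1819e+07 + 2.75077e+06 + 2.8971e+06 = 1.74669e+07
Leq = 10*log10(1.74669e+07) = 72.422 dB


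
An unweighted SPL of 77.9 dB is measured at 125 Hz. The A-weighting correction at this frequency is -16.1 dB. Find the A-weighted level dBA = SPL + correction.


A-weighting table: 125 Hz -> -16.1 dB correction
SPL_A = SPL + correction = 77.9 + (-16.1) = 61.8 dBA


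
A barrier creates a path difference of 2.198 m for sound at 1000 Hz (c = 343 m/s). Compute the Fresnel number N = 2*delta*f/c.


N = 2*delta*f/c = 2*delta/lambda, where lambda = c/f
lambda = 343 / 1000 = 0.343 m
N = 2 * 2.198 / 0.343 = 12.816


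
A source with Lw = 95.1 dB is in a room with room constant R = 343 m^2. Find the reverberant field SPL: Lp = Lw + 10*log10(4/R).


4/R = 4/343 = 0.0116618
Lp = 95.1 + 10*log10(0.0116618) = 75.768 dB


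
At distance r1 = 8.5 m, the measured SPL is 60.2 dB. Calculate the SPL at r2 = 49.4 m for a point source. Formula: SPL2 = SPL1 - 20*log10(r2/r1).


r2/r1 = 49.4/8.5 = 5.81176
Correction = 20*log10(5.81176) = 15.2862 dB
SPL2 = 60.2 - 15.2862 = 44.914 dB


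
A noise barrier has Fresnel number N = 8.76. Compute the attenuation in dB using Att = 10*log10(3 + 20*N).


3 + 20*N = 3 + 20*8.76 = 178.2
Att = 10*log10(178.2) = 22.509 dB


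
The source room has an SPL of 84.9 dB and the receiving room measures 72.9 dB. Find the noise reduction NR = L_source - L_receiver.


NR = L_source - L_receiver (difference between source and receiving room levels)
NR = 84.9 - 72.9 = 12 dB


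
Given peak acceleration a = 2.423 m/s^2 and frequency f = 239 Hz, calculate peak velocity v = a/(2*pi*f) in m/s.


omega = 2*pi*f = 2*pi*239 = 1501.68 rad/s
v = a / omega = 2.423 / 1501.68 = 0.0016135 m/s


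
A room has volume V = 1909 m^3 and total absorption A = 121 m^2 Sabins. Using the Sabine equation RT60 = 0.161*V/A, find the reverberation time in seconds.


RT60 = 0.161 * 1909 / 121 = 2.5401 s


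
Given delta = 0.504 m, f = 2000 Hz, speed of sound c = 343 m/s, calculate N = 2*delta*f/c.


N = 2*delta*f/c = 2*delta/lambda, where lambda = c/f
lambda = 343 / 2000 = 0.1715 m
N = 2 * 0.504 / 0.1715 = 5.8776


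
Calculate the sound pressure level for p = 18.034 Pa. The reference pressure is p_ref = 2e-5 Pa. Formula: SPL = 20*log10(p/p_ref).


p / p_ref = 18.034 / 2e-5 = 901700
SPL = 20 * log10(901700) = 119.1 dB


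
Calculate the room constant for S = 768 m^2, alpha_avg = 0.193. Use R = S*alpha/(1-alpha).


R = 768 * 0.193 / (1 - 0.193) = 183.67 m^2


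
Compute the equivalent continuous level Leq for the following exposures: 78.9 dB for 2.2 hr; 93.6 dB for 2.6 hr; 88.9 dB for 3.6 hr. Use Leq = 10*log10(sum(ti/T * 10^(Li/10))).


T_total = 2.2 + 2.6 + 3.6 = 8.4 hr
(2.2/8.4) * 10^(78.9/10) = 2.03303e+07
(2.6/8.4) * 10^(93.6/10) = 7.09078e+08
(3.6/8.4) * 10^(88.9/10) = 3.32677e+08
Sum = 2.03303e+07 + 7.09078e+08 + 3.32677e+08 = 1.06209e+09
Leq = 10*log10(1.06209e+09) = 90.262 dB


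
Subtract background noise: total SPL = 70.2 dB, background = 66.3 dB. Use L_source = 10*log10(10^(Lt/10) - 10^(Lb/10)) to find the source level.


10^(70.2/10) = 1.04713e+07
10^(66.3/10) = 4.2658e+06
Difference = 1.04713e+07 - 4.2658e+06 = 6.2055e+06
L_source = 10*log10(6.2055e+06) = 67.928 dB


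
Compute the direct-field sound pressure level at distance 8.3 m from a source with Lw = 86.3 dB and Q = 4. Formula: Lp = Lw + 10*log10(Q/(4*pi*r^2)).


4*pi*r^2 = 4*pi*8.3^2 = 865.697 m^2
Q / (4*pi*r^2) = 4 / 865.697 = 0.00462055
Lp = 86.3 + 10*log10(0.00462055) = 62.947 dB


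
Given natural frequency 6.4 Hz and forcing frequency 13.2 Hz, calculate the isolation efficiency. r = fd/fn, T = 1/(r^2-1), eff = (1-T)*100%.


r = 13.2 / 6.4 = 2.0625
r^2 - 1 = 2.0625^2 - 1 = 3.25391
T = 1/3.25391 = 0.307323
Efficiency = (1 - 0.307323)*100 = 69.268 %


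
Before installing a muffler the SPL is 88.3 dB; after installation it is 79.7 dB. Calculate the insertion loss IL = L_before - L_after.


Insertion loss = SPL without muffler - SPL with muffler
IL = 88.3 - 79.7 = 8.6 dB


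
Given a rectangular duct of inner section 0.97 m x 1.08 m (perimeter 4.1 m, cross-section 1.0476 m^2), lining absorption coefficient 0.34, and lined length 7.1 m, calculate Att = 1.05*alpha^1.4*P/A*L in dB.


alpha^1.4 = 0.34^1.4 = 0.220836
Attenuation rate = 1.05 * alpha^1.4 * P / A
= 1.05 * 0.220836 * 4.1 / 1.0476 = 0.907502 dB/m
Total Att = 0.907502 * 7.1 = 6.4433 dB


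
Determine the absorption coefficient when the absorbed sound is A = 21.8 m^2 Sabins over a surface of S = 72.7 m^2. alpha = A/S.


Absorption coefficient = absorbed power / incident power
alpha = A / S = 21.8 / 72.7 = 0.29986


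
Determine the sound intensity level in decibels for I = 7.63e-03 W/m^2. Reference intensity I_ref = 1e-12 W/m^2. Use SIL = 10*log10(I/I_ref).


I / I_ref = 7.63e-03 / 1e-12 = 7.63e+09
SIL = 10 * log10(7.63e+09) = 98.825 dB


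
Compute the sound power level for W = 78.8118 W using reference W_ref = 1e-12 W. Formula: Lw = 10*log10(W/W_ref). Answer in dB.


W / W_ref = 78.8118 / 1e-12 = 7.88118e+13
Lw = 10 * log10(7.88118e+13) = 138.97 dB


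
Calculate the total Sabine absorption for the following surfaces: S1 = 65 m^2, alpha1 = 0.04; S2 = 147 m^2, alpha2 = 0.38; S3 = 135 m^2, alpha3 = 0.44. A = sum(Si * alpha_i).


65 * 0.04 = 2.6
147 * 0.38 = 55.86
135 * 0.44 = 59.4
A_total = 2.6 + 55.86 + 59.4 = 117.86 m^2


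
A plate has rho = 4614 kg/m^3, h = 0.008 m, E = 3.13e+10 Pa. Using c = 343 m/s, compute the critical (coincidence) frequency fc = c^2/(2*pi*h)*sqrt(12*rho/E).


12*rho/E = 12*4614/3.13e+10 = 1.76895e-06
sqrt(12*rho/E) = sqrt(1.76895e-06) = 0.00133002
c^2/(2*pi*h) = 343^2/(2*pi*0.008) = 2.34055e+06
fc = 2.34055e+06 * 0.00133002 = 3113 Hz


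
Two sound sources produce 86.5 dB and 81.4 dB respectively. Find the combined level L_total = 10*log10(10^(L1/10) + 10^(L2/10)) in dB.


10^(86.5/10) = 4.46684e+08
10^(81.4/10) = 1.38038e+08
Sum = 4.46684e+08 + 1.38038e+08 = 5.84722e+08
L_total = 10*log10(5.84722e+08) = 87.669 dB


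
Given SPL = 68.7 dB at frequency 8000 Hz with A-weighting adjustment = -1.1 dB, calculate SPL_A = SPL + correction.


A-weighting table: 8000 Hz -> -1.1 dB correction
SPL_A = SPL + correction = 68.7 + (-1.1) = 67.6 dBA


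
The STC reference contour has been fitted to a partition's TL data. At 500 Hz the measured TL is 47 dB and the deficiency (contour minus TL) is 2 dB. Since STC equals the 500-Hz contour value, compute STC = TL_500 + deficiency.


By ASTM E413, STC = value of the fitted reference contour at 500 Hz.
Contour value at 500 Hz = TL_500 + deficiency = 47 + 2 = 49
STC = 49


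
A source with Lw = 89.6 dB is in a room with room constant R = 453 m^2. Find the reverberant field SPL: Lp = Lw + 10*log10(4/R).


4/R = 4/453 = 0.00883002
Lp = 89.6 + 10*log10(0.00883002) = 69.06 dB


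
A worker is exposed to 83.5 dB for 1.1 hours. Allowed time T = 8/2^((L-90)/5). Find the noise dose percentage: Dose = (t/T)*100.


T_allowed = 8 / 2^((83.5 - 90)/5) = 19.6983 hr
Dose = 1.1 / 19.6983 * 100 = 5.5842 %


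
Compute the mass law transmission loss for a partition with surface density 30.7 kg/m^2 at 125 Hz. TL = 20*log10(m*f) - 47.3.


m * f = 30.7 * 125 = 3837.5
20*log10(3837.5) = 71.681 dB
TL = 71.681 - 47.3 = 24.381 dB


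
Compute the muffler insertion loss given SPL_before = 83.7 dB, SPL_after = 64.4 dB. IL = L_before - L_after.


Insertion loss = SPL without muffler - SPL with muffler
IL = 83.7 - 64.4 = 19.3 dB


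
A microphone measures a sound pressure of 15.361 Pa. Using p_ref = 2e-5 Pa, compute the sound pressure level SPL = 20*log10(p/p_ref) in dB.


p / p_ref = 15.361 / 2e-5 = 768050
SPL = 20 * log10(768050) = 117.71 dB


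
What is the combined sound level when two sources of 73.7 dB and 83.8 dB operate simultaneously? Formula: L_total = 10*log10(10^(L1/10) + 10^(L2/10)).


10^(73.7/10) = 2.34423e+07
10^(83.8/10) = 2.39883e+08
Sum = 2.34423e+07 + 2.39883e+08 = 2.63325e+08
L_total = 10*log10(2.63325e+08) = 84.205 dB


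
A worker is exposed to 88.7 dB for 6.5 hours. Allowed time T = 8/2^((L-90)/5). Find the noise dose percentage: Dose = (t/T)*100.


T_allowed = 8 / 2^((88.7 - 90)/5) = 9.57983 hr
Dose = 6.5 / 9.57983 * 100 = 67.851 %


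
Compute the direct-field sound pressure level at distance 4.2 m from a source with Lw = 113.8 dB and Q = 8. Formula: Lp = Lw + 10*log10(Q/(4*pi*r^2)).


4*pi*r^2 = 4*pi*4.2^2 = 221.671 m^2
Q / (4*pi*r^2) = 8 / 221.671 = 0.0360895
Lp = 113.8 + 10*log10(0.0360895) = 99.374 dB


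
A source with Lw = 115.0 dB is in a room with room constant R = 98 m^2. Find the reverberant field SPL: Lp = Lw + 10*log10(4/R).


4/R = 4/98 = 0.0408163
Lp = 115.0 + 10*log10(0.0408163) = 101.11 dB


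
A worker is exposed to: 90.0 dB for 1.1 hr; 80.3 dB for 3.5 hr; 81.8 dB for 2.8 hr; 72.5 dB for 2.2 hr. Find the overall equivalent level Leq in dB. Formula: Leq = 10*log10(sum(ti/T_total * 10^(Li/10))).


T_total = 1.1 + 3.5 + 2.8 + 2.2 = 9.6 hr
(1.1/9.6) * 10^(90.0/10) = 1.14583e+08
(3.5/9.6) * 10^(80.3/10) = 3.90658e+07
(2.8/9.6) * 10^(81.8/10) = 4.41455e+07
(2.2/9.6) * 10^(72.5/10) = 4.07522e+06
Sum = 1.14583e+08 + 3.90658e+07 + 4.41455e+07 + 4.07522e+06 = 2.0187e+08
Leq = 10*log10(2.0187e+08) = 83.051 dB


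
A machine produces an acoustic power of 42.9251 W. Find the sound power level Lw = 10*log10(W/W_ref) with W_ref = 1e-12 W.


W / W_ref = 42.9251 / 1e-12 = 4.29251e+13
Lw = 10 * log10(4.29251e+13) = 136.33 dB


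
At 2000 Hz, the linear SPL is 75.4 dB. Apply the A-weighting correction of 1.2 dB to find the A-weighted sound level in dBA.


A-weighting table: 2000 Hz -> 1.2 dB correction
SPL_A = SPL + correction = 75.4 + (1.2) = 76.6 dBA


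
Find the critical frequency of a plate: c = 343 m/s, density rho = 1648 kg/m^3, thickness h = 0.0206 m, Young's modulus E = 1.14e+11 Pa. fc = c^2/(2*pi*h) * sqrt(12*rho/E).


12*rho/E = 12*1648/1.14e+11 = 1.73474e-07
sqrt(12*rho/E) = sqrt(1.73474e-07) = 0.000416502
c^2/(2*pi*h) = 343^2/(2*pi*0.0206) = 908952
fc = 908952 * 0.000416502 = 378.58 Hz


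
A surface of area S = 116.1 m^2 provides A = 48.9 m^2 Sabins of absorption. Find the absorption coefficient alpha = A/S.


Absorption coefficient = absorbed power / incident power
alpha = A / S = 48.9 / 116.1 = 0.42119


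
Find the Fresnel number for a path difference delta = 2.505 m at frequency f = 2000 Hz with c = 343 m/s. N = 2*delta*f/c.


N = 2*delta*f/c = 2*delta/lambda, where lambda = c/f
lambda = 343 / 2000 = 0.1715 m
N = 2 * 2.505 / 0.1715 = 29.213


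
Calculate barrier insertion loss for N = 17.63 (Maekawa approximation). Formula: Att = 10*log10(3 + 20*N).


3 + 20*N = 3 + 20*17.63 = 355.6
Att = 10*log10(355.6) = 25.51 dB


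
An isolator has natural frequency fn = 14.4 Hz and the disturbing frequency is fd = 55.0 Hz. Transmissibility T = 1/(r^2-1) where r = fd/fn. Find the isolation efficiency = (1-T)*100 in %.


r = 55.0 / 14.4 = 3.81944
r^2 - 1 = 3.81944^2 - 1 = 13.5881
T = 1/13.5881 = 0.0735938
Efficiency = (1 - 0.0735938)*100 = 92.641 %


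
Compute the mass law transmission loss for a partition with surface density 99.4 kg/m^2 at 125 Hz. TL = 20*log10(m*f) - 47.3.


m * f = 99.4 * 125 = 12425
20*log10(12425) = 81.8859 dB
TL = 81.8859 - 47.3 = 34.586 dB


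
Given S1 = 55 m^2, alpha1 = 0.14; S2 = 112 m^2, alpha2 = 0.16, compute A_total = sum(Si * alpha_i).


55 * 0.14 = 7.7
112 * 0.16 = 17.92
A_total = 7.7 + 17.92 = 25.62 m^2


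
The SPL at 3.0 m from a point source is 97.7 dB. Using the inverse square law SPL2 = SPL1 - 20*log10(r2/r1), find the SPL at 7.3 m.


r2/r1 = 7.3/3.0 = 2.43333
Correction = 20*log10(2.43333) = 7.72402 dB
SPL2 = 97.7 - 7.72402 = 89.976 dB


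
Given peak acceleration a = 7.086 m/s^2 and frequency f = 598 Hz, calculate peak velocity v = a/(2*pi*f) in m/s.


omega = 2*pi*f = 2*pi*598 = 3757.34 rad/s
v = a / omega = 7.086 / 3757.34 = 0.0018859 m/s


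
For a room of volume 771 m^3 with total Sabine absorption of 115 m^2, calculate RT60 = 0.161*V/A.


RT60 = 0.161 * 771 / 115 = 1.0794 s


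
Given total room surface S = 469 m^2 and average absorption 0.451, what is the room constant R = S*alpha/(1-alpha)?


R = 469 * 0.451 / (1 - 0.451) = 385.28 m^2


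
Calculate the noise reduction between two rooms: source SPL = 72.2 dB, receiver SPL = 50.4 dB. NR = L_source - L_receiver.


NR = L_source - L_receiver (difference between source and receiving room levels)
NR = 72.2 - 50.4 = 21.8 dB


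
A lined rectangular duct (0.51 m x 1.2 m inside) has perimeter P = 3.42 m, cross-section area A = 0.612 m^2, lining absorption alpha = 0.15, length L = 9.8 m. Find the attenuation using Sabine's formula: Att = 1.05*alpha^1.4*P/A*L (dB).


alpha^1.4 = 0.15^1.4 = 0.0702308
Attenuation rate = 1.05 * alpha^1.4 * P / A
= 1.05 * 0.0702308 * 3.42 / 0.612 = 0.41209 dB/m
Total Att = 0.41209 * 9.8 = 4.0385 dB


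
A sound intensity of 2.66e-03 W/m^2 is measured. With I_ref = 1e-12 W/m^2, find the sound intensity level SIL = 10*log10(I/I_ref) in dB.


I / I_ref = 2.66e-03 / 1e-12 = 2.66e+09
SIL = 10 * log10(2.66e+09) = 94.249 dB


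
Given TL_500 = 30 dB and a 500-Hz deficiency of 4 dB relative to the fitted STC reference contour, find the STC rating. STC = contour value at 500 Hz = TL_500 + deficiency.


By ASTM E413, STC = value of the fitted reference contour at 500 Hz.
Contour value at 500 Hz = TL_500 + deficiency = 30 + 4 = 34
STC = 34


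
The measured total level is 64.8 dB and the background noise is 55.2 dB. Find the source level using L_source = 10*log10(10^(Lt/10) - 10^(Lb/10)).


10^(64.8/10) = 3.01995e+06
10^(55.2/10) = 331131
Difference = 3.01995e+06 - 331131 = 2.68882e+06
L_source = 10*log10(2.68882e+06) = 64.296 dB


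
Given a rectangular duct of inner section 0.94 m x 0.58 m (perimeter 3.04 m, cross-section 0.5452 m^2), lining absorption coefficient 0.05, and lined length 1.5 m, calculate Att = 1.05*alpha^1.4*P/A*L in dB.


alpha^1.4 = 0.05^1.4 = 0.0150854
Attenuation rate = 1.05 * alpha^1.4 * P / A
= 1.05 * 0.0150854 * 3.04 / 0.5452 = 0.088321 dB/m
Total Att = 0.088321 * 1.5 = 0.13248 dB


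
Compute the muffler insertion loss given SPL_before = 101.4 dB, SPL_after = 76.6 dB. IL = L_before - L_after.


Insertion loss = SPL without muffler - SPL with muffler
IL = 101.4 - 76.6 = 24.8 dB


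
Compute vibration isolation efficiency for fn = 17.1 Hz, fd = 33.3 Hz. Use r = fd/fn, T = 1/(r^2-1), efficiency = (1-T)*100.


r = 33.3 / 17.1 = 1.94737
r^2 - 1 = 1.94737^2 - 1 = 2.79225
T = 1/2.79225 = 0.358134
Efficiency = (1 - 0.358134)*100 = 64.187 %


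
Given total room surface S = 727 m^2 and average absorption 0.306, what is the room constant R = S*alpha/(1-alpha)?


R = 727 * 0.306 / (1 - 0.306) = 320.55 m^2


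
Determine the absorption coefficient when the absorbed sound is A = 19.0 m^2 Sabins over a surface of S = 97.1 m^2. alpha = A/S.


Absorption coefficient = absorbed power / incident power
alpha = A / S = 19.0 / 97.1 = 0.19567


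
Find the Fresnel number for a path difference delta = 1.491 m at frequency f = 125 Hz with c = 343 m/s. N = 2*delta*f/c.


N = 2*delta*f/c = 2*delta/lambda, where lambda = c/f
lambda = 343 / 125 = 2.744 m
N = 2 * 1.491 / 2.744 = 1.0867


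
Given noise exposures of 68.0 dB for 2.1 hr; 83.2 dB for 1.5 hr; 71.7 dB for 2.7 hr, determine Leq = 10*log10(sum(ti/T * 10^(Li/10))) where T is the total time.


T_total = 2.1 + 1.5 + 2.7 = 6.3 hr
(2.1/6.3) * 10^(68.0/10) = 2.10319e+06
(1.5/6.3) * 10^(83.2/10) = 4.97451e+07
(2.7/6.3) * 10^(71.7/10) = 6.33904e+06
Sum = 2.10319e+06 + 4.97451e+07 + 6.33904e+06 = 5.81873e+07
Leq = 10*log10(5.81873e+07) = 77.648 dB


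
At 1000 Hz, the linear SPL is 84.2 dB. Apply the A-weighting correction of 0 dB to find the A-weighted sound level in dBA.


A-weighting table: 1000 Hz -> 0 dB correction
SPL_A = SPL + correction = 84.2 + (0) = 84.2 dBA


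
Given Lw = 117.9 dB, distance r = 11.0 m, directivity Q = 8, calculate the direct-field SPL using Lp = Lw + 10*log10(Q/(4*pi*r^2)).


4*pi*r^2 = 4*pi*11.0^2 = 1520.53 m^2
Q / (4*pi*r^2) = 8 / 1520.53 = 0.00526132
Lp = 117.9 + 10*log10(0.00526132) = 95.111 dB


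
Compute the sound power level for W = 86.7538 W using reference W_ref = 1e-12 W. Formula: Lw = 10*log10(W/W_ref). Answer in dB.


W / W_ref = 86.7538 / 1e-12 = 8.67538e+13
Lw = 10 * log10(8.67538e+13) = 139.38 dB


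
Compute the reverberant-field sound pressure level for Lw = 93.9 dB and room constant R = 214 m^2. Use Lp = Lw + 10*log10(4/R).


4/R = 4/214 = 0.0186916
Lp = 93.9 + 10*log10(0.0186916) = 76.616 dB


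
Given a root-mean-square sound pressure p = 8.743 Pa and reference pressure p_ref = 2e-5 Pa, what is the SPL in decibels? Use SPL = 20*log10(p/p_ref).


p / p_ref = 8.743 / 2e-5 = 437150
SPL = 20 * log10(437150) = 112.81 dB


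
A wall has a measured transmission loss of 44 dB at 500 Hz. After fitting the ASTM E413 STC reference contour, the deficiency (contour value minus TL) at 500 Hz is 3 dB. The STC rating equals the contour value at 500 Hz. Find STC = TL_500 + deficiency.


By ASTM E413, STC = value of the fitted reference contour at 500 Hz.
Contour value at 500 Hz = TL_500 + deficiency = 44 + 3 = 47
STC = 47


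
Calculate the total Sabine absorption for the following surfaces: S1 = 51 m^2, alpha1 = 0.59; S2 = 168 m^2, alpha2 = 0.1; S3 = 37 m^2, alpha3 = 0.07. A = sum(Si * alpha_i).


51 * 0.59 = 30.09
168 * 0.1 = 16.8
37 * 0.07 = 2.59
A_total = 30.09 + 16.8 + 2.59 = 49.48 m^2


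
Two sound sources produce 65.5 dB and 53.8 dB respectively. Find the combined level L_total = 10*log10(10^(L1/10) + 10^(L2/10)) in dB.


10^(65.5/10) = 3.54813e+06
10^(53.8/10) = 239883
Sum = 3.54813e+06 + 239883 = 3.78801e+06
L_total = 10*log10(3.78801e+06) = 65.784 dB


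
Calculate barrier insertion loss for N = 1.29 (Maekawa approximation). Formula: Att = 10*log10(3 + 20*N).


3 + 20*N = 3 + 20*1.29 = 28.8
Att = 10*log10(28.8) = 14.594 dB


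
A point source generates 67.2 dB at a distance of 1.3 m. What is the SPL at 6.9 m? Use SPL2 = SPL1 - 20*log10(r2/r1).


r2/r1 = 6.9/1.3 = 5.30769
Correction = 20*log10(5.30769) = 14.4981 dB
SPL2 = 67.2 - 14.4981 = 52.702 dB


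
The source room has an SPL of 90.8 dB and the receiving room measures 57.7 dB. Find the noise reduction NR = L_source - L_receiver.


NR = L_source - L_receiver (difference between source and receiving room levels)
NR = 90.8 - 57.7 = 33.1 dB


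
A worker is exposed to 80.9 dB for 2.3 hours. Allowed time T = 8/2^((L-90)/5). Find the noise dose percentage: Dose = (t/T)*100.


T_allowed = 8 / 2^((80.9 - 90)/5) = 28.2465 hr
Dose = 2.3 / 28.2465 * 100 = 8.1426 %


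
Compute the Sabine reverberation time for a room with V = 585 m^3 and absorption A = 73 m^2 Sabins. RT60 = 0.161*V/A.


RT60 = 0.161 * 585 / 73 = 1.2902 s


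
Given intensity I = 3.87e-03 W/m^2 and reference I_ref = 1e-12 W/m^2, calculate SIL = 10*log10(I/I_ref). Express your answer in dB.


I / I_ref = 3.87e-03 / 1e-12 = 3.87e+09
SIL = 10 * log10(3.87e+09) = 95.877 dB


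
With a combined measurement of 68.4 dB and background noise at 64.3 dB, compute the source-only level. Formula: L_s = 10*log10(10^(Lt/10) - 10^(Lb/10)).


10^(68.4/10) = 6.91831e+06
10^(64.3/10) = 2.69153e+06
Difference = 6.91831e+06 - 2.69153e+06 = 4.22678e+06
L_source = 10*log10(4.22678e+06) = 66.26 dB


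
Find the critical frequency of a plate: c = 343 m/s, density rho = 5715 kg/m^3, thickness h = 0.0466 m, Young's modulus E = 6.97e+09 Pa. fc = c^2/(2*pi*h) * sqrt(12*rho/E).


12*rho/E = 12*5715/6.97e+09 = 9.83931e-06
sqrt(12*rho/E) = sqrt(9.83931e-06) = 0.00313677
c^2/(2*pi*h) = 343^2/(2*pi*0.0466) = 401812
fc = 401812 * 0.00313677 = 1260.4 Hz


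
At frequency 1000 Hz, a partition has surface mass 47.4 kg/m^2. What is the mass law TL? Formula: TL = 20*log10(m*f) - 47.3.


m * f = 47.4 * 1000 = 47400
20*log10(47400) = 93.5156 dB
TL = 93.5156 - 47.3 = 46.216 dB


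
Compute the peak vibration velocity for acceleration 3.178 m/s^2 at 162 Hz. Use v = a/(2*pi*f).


omega = 2*pi*f = 2*pi*162 = 1017.88 rad/s
v = a / omega = 3.178 / 1017.88 = 0.0031222 m/s


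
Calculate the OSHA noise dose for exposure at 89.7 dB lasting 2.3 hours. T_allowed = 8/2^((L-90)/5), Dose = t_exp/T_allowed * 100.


T_allowed = 8 / 2^((89.7 - 90)/5) = 8.33973 hr
Dose = 2.3 / 8.33973 * 100 = 27.579 %


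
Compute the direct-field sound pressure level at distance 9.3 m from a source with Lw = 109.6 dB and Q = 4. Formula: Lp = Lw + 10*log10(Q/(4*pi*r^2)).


4*pi*r^2 = 4*pi*9.3^2 = 1086.87 m^2
Q / (4*pi*r^2) = 4 / 1086.87 = 0.00368029
Lp = 109.6 + 10*log10(0.00368029) = 85.259 dB


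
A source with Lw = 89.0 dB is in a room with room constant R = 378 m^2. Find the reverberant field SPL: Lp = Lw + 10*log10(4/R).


4/R = 4/378 = 0.010582
Lp = 89.0 + 10*log10(0.010582) = 69.246 dB


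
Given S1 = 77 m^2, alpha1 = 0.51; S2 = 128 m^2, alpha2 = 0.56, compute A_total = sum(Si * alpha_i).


77 * 0.51 = 39.27
128 * 0.56 = 71.68
A_total = 39.27 + 71.68 = 110.95 m^2


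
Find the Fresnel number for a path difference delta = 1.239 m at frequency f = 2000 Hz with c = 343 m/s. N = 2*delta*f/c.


N = 2*delta*f/c = 2*delta/lambda, where lambda = c/f
lambda = 343 / 2000 = 0.1715 m
N = 2 * 1.239 / 0.1715 = 14.449


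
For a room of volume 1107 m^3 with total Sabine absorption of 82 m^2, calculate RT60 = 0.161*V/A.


RT60 = 0.161 * 1107 / 82 = 2.1735 s


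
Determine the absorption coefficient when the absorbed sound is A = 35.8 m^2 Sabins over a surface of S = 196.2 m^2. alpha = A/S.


Absorption coefficient = absorbed power / incident power
alpha = A / S = 35.8 / 196.2 = 0.18247


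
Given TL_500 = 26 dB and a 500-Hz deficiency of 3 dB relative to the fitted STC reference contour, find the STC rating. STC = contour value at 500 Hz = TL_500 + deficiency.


By ASTM E413, STC = value of the fitted reference contour at 500 Hz.
Contour value at 500 Hz = TL_500 + deficiency = 26 + 3 = 29
STC = 29


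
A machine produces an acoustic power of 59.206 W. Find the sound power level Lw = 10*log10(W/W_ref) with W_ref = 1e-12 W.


W / W_ref = 59.206 / 1e-12 = 5.9206e+13
Lw = 10 * log10(5.9206e+13) = 137.72 dB


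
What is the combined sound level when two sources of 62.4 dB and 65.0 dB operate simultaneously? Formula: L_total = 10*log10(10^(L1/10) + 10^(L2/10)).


10^(62.4/10) = 1.7378e+06
10^(65.0/10) = 3.16228e+06
Sum = 1.7378e+06 + 3.16228e+06 = 4.90008e+06
L_total = 10*log10(4.90008e+06) = 66.902 dB


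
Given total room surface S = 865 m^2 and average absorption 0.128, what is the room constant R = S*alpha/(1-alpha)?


R = 865 * 0.128 / (1 - 0.128) = 126.97 m^2


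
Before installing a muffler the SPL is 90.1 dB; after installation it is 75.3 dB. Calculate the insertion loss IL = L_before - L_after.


Insertion loss = SPL without muffler - SPL with muffler
IL = 90.1 - 75.3 = 14.8 dB


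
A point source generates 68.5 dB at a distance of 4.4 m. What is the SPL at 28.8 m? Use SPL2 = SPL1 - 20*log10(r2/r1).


r2/r1 = 28.8/4.4 = 6.54545
Correction = 20*log10(6.54545) = 16.3188 dB
SPL2 = 68.5 - 16.3188 = 52.181 dB


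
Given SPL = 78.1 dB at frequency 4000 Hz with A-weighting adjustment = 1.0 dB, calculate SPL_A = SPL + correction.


A-weighting table: 4000 Hz -> 1.0 dB correction
SPL_A = SPL + correction = 78.1 + (1.0) = 79.1 dBA


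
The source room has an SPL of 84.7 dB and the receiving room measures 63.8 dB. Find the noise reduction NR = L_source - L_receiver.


NR = L_source - L_receiver (difference between source and receiving room levels)
NR = 84.7 - 63.8 = 20.9 dB


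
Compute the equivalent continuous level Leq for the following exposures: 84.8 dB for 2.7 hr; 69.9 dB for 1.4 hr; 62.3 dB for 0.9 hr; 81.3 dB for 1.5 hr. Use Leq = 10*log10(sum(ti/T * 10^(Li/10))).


T_total = 2.7 + 1.4 + 0.9 + 1.5 = 6.5 hr
(2.7/6.5) * 10^(84.8/10) = 1.25444e+08
(1.4/6.5) * 10^(69.9/10) = 2.10482e+06
(0.9/6.5) * 10^(62.3/10) = 235141
(1.5/6.5) * 10^(81.3/10) = 3.11299e+07
Sum = 1.25444e+08 + 2.10482e+06 + 235141 + 3.11299e+07 = 1.58914e+08
Leq = 10*log10(1.58914e+08) = 82.012 dB


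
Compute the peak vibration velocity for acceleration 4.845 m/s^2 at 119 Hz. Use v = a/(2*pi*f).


omega = 2*pi*f = 2*pi*119 = 747.699 rad/s
v = a / omega = 4.845 / 747.699 = 0.0064799 m/s


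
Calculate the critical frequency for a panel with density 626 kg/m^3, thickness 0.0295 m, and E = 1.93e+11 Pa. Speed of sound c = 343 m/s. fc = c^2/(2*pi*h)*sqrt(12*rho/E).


12*rho/E = 12*626/1.93e+11 = 3.89223e-08
sqrt(12*rho/E) = sqrt(3.89223e-08) = 0.000197287
c^2/(2*pi*h) = 343^2/(2*pi*0.0295) = 634726
fc = 634726 * 0.000197287 = 125.22 Hz


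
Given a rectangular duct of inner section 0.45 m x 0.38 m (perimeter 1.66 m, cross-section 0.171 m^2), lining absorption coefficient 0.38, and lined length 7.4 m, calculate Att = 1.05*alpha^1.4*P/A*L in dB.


alpha^1.4 = 0.38^1.4 = 0.258046
Attenuation rate = 1.05 * alpha^1.4 * P / A
= 1.05 * 0.258046 * 1.66 / 0.171 = 2.63026 dB/m
Total Att = 2.63026 * 7.4 = 19.464 dB


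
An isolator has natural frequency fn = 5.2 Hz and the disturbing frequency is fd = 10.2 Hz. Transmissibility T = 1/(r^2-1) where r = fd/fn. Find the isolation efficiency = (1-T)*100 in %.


r = 10.2 / 5.2 = 1.96154
r^2 - 1 = 1.96154^2 - 1 = 2.84764
T = 1/2.84764 = 0.351168
Efficiency = (1 - 0.351168)*100 = 64.883 %


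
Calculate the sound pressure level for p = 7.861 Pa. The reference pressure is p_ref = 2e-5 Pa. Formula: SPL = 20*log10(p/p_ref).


p / p_ref = 7.861 / 2e-5 = 393050
SPL = 20 * log10(393050) = 111.89 dB


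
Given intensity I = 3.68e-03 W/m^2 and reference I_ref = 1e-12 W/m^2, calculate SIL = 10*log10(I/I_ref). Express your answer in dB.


I / I_ref = 3.68e-03 / 1e-12 = 3.68e+09
SIL = 10 * log10(3.68e+09) = 95.658 dB
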